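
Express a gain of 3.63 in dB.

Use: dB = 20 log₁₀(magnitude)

dB = 20 log₁₀(3.63) = 11.2 dB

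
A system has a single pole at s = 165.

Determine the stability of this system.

Pole at s = 165 is in the right half-plane. Unstable.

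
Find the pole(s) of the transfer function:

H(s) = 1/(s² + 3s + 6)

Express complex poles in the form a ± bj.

Discriminant = 3² - 4×1×6 = 9 - 24 = -15 < 0, so the poles are a complex conjugate pair s = (-3 ± j√15)/(2×1). Real part = -3/(2×1) = -3/2 = -1.5; imaginary part = ±√15/(2×1) ≈ 1.9365. Poles: s = -1.5 ± 1.9365j.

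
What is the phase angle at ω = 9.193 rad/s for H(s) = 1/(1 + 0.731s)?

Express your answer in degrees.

Phase = -arctan(ωτ) = -arctan(9.193 × 0.731) = -81.5°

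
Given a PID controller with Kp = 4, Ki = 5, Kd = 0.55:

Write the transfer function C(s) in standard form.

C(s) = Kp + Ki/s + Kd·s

Substituting values: C(s) = 4 + 5/s + 0.55s = (0.55s² + 4s + 5)/s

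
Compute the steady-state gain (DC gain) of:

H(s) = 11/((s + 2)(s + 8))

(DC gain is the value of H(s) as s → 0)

DC gain = H(0) = 11/(2 × 8) = 11/16 = 0.6875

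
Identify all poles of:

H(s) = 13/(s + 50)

Pole is where denominator = 0: s + 50 = 0, so s = -50.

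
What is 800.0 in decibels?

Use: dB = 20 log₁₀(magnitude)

dB = 20 log₁₀(800.0) = 58.1 dB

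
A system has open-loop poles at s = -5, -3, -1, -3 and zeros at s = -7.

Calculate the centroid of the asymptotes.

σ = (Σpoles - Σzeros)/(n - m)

σ = (Σpoles - Σzeros)/(n - m) = (-12 - (-7))/(4 - 1) = -5/3 = -1.67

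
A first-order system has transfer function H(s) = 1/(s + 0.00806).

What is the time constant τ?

For H(s) = 1/(s + 1/τ), the pole is at -1/τ = -0.00806, so τ = 1/0.00806 = 124.1 s.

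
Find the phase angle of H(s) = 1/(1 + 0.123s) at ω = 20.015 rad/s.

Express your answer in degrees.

Phase = -arctan(ωτ) = -arctan(20.015 × 0.123) = -67.9°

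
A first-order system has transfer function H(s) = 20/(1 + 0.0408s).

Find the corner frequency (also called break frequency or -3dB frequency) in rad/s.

Corner frequency = 1/τ = 1/0.0408 = 24.51 rad/s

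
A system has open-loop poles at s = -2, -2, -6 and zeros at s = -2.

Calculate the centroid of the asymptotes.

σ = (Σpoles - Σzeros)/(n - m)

σ = (Σpoles - Σzeros)/(n - m) = (-10 - (-2))/(3 - 1) = -8/2 = -4.0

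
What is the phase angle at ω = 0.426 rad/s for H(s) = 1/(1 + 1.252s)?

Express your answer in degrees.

Phase = -arctan(ωτ) = -arctan(0.426 × 1.252) = -28.1°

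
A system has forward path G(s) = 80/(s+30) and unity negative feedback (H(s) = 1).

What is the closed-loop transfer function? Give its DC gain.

T(s) = G/(1+GH) = [80/(s+30)] / [1 + 80/(s+30)] = 80/(s+30+80) = 80/(s+110). DC gain = 80/110 = 0.7273.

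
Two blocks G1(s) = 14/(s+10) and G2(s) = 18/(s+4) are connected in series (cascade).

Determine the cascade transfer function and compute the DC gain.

Series: multiply transfer functions. G_eq = 14/(s+10) × 18/(s+4) = 252/((s+10)(s+4)). DC gain = 252/(10×4) = 6.3.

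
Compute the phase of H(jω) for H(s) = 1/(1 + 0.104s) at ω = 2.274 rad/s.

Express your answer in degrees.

Phase = -arctan(ωτ) = -arctan(2.274 × 0.104) = -13.3°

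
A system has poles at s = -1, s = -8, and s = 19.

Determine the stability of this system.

Pole(s) at s = 19 are not in the left half-plane. System is unstable.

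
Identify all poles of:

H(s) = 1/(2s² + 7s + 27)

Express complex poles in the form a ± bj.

Discriminant = 7² - 4×2×27 = 49 - 216 = -167 < 0, so the poles are a complex conjugate pair s = (-7 ± j√167)/(2×2). Real part = -7/(2×2) = -7/4 = -1.75; imaginary part = ±√167/(2×2) ≈ 3.2307. Poles: s = -1.75 ± 3.2307j.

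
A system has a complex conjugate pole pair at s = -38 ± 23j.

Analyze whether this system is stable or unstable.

Real part of poles is -38 (< 0, left half-plane). Stable.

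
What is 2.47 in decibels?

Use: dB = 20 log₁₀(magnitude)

dB = 20 log₁₀(2.47) = 7.9 dB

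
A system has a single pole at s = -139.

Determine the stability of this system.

Pole at s = -139 is in the left half-plane. Stable.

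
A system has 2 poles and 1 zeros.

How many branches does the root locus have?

Root locus has n branches where n = number of poles = 2.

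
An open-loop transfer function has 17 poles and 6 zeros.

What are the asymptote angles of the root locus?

n - m = 17 - 6 = 11. Angles: θk = (2k + 1)·180°/11 = 16.36°, 49.09°, 81.82°, 114.55°, 147.27°, 180°, 212.73°, 245.45°, 278.18°, 310.91°, 343.64°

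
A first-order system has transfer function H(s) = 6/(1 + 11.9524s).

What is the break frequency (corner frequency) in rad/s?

Corner frequency = 1/τ = 1/11.9524 = 0.084 rad/s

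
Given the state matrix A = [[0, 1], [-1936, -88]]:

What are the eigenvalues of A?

det(A - λI) = λ² - (-88)λ + 1936 = (λ - (-44))(λ - (-44)). Eigenvalues: -44, -44.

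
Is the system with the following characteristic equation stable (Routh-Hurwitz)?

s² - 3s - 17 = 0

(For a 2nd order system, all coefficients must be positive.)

Coefficients: 1, -3, -17. b=-3, c=-17 not positive, so system is unstable.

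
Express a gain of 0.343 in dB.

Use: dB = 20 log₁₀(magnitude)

dB = 20 log₁₀(0.343) = -9.3 dB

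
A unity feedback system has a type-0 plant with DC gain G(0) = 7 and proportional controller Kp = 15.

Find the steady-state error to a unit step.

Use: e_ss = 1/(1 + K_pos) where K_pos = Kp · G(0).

K_pos = Kp · G(0) = 15 × 7 = 105. e_ss = 1/(1 + 105) = 0.0094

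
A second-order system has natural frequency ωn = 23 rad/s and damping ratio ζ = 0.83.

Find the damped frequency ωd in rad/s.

ωd = ωn√(1 - ζ²) = 23√(1 - 0.83²) = 12.83 rad/s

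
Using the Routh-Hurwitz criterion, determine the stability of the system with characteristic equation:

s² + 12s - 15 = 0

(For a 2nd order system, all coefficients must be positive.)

Coefficients: 1, 12, -15. c=-15 not positive, so system is unstable.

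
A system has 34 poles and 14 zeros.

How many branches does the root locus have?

Root locus has n branches where n = number of poles = 34.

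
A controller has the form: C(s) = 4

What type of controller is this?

This is a Proportional (P) controller.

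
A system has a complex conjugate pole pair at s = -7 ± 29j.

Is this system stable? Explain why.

Real part of poles is -7 (< 0, left half-plane). Stable.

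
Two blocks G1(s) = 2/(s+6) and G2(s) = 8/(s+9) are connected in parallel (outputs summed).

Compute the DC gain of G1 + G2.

Parallel: G_eq = G1 + G2. DC gain = G1(0) + G2(0) = 2/6 + 8/9 = 0.3333 + 0.8889 = 1.2222.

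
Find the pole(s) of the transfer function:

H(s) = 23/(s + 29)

Pole is where denominator = 0: s + 29 = 0, so s = -29.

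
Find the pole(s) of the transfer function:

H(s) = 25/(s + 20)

Pole is where denominator = 0: s + 20 = 0, so s = -20.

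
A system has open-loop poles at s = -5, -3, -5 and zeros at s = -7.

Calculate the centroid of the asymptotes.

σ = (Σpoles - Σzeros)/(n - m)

σ = (Σpoles - Σzeros)/(n - m) = (-13 - (-7))/(3 - 1) = -6/2 = -3.0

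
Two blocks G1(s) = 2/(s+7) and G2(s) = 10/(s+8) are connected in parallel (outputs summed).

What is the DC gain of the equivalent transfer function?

Parallel: G_eq = G1 + G2. DC gain = G1(0) + G2(0) = 2/7 + 10/8 = 0.2857 + 1.25 = 1.5357.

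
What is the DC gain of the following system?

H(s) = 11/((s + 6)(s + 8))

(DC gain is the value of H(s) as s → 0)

DC gain = H(0) = 11/(6 × 8) = 11/48 = 0.2292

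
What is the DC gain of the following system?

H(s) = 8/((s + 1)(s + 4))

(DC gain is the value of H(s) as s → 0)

DC gain = H(0) = 8/(1 × 4) = 8/4 = 2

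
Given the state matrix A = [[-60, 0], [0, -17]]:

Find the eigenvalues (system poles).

For diagonal matrix, eigenvalues are diagonal entries: λ₁ = -60, λ₂ = -17.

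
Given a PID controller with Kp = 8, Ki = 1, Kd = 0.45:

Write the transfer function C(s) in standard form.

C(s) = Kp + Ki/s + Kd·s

Substituting values: C(s) = 8 + 1/s + 0.45s = (0.45s² + 8s + 1)/s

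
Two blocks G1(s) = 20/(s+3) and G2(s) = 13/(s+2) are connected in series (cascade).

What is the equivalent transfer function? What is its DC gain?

Series: multiply transfer functions. G_eq = 20/(s+3) × 13/(s+2) = 260/((s+3)(s+2)). DC gain = 260/(3×2) = 43.3333.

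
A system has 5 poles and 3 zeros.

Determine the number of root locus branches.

Root locus has n branches where n = number of poles = 5.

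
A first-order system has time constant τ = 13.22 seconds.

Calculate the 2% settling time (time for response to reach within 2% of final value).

For first-order system, 2% settling time ≈ 4τ = 4 × 13.22 = 52.88 s.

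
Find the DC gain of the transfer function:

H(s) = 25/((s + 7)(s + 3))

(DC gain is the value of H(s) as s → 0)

DC gain = H(0) = 25/(7 × 3) = 25/21 = 1.1905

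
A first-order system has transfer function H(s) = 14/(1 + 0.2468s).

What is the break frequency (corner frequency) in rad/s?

Corner frequency = 1/τ = 1/0.2468 = 4.052 rad/s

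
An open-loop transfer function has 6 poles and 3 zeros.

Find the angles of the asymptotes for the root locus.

n - m = 6 - 3 = 3. Angles: θk = (2k + 1)·180°/3 = 60°, 180°, 300°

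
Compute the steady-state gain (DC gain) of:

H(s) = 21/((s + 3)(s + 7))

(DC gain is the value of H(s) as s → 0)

DC gain = H(0) = 21/(3 × 7) = 21/21 = 1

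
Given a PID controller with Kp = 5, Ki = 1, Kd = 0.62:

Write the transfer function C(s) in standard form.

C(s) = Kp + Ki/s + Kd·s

Substituting values: C(s) = 5 + 1/s + 0.62s = (0.62s² + 5s + 1)/s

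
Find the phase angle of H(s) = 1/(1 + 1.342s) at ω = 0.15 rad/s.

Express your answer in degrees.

Phase = -arctan(ωτ) = -arctan(0.15 × 1.342) = -11.4°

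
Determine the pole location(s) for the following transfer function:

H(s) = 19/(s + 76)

Pole is where denominator = 0: s + 76 = 0, so s = -76.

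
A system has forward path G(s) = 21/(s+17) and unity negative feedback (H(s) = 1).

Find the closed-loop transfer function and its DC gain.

T(s) = G/(1+GH) = [21/(s+17)] / [1 + 21/(s+17)] = 21/(s+17+21) = 21/(s+38). DC gain = 21/38 = 0.5526.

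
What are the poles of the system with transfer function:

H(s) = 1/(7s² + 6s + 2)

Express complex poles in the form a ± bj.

Discriminant = 6² - 4×7×2 = 36 - 56 = -20 < 0, so the poles are a complex conjugate pair s = (-6 ± j√20)/(2×7). Real part = -6/(2×7) = -6/14 ≈ -0.4286; imaginary part = ±√20/(2×7) ≈ 0.3194. Poles: s = -0.4286 ± 0.3194j.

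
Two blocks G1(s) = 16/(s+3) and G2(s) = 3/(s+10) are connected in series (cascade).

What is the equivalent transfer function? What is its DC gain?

Series: multiply transfer functions. G_eq = 16/(s+3) × 3/(s+10) = 48/((s+3)(s+10)). DC gain = 48/(3×10) = 1.6.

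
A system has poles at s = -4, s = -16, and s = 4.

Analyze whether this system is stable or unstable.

Pole(s) at s = 4 are not in the left half-plane. System is unstable.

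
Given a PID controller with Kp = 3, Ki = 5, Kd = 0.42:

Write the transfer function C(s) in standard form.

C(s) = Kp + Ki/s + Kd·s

Substituting values: C(s) = 3 + 5/s + 0.42s = (0.42s² + 3s + 5)/s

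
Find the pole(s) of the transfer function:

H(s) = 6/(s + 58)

Pole is where denominator = 0: s + 58 = 0, so s = -58.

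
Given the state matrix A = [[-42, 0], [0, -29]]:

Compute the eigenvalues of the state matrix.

For diagonal matrix, eigenvalues are diagonal entries: λ₁ = -42, λ₂ = -29.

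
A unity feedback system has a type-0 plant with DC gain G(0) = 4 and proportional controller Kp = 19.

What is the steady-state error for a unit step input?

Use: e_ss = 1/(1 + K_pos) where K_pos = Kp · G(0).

K_pos = Kp · G(0) = 19 × 4 = 76. e_ss = 1/(1 + 76) = 0.0130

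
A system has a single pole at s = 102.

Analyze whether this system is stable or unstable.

Pole at s = 102 is in the right half-plane. Unstable.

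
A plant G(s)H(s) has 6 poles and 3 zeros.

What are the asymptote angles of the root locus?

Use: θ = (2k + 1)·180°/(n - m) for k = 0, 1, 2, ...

n - m = 6 - 3 = 3. Angles: θk = (2k + 1)·180°/3 = 60°, 180°, 300°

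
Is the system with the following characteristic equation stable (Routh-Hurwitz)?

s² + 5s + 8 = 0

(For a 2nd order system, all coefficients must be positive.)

Coefficients: 1, 5, 8. All positive, so system is stable.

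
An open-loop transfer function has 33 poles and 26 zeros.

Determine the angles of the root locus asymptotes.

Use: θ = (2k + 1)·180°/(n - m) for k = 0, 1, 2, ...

n - m = 33 - 26 = 7. Angles: θk = (2k + 1)·180°/7 = 25.71°, 77.14°, 128.57°, 180°, 231.43°, 282.86°, 334.29°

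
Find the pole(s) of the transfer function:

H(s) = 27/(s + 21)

Pole is where denominator = 0: s + 21 = 0, so s = -21.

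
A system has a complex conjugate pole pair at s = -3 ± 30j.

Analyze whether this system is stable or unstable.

Real part of poles is -3 (< 0, left half-plane). Stable.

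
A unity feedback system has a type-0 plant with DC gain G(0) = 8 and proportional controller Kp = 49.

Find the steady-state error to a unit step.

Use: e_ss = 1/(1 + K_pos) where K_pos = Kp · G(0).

K_pos = Kp · G(0) = 49 × 8 = 392. e_ss = 1/(1 + 392) = 0.0025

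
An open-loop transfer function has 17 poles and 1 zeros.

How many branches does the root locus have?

Root locus has n branches where n = number of poles = 17.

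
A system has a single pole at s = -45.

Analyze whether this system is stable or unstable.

Pole at s = -45 is in the left half-plane. Stable.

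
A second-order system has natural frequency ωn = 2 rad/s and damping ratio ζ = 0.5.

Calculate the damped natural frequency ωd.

ωd = ωn√(1 - ζ²) = 2√(1 - 0.5²) = 1.73 rad/s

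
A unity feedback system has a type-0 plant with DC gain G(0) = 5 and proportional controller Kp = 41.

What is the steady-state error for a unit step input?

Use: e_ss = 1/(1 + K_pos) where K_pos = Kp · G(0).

K_pos = Kp · G(0) = 41 × 5 = 205. e_ss = 1/(1 + 205) = 0.0049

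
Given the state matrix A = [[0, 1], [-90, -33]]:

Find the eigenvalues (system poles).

det(A - λI) = λ² - (-33)λ + 90 = (λ - (-3))(λ - (-30)). Eigenvalues: -3, -30.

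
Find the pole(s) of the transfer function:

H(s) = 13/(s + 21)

Pole is where denominator = 0: s + 21 = 0, so s = -21.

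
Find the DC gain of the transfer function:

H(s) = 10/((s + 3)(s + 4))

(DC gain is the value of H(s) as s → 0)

DC gain = H(0) = 10/(3 × 4) = 10/12 = 0.8333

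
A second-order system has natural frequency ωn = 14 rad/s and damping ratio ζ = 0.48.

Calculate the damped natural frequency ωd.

ωd = ωn√(1 - ζ²) = 14√(1 - 0.48²) = 12.28 rad/s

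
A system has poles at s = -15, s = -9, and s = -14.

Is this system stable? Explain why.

All poles are in the left half-plane. System is stable.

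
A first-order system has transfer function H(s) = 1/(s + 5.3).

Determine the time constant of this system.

For H(s) = 1/(s + 1/τ), the pole is at -1/τ = -5.3, so τ = 1/5.3 = 0.1887 s.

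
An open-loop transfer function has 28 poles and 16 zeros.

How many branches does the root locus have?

Root locus has n branches where n = number of poles = 28.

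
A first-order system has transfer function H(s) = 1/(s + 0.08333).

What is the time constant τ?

For H(s) = 1/(s + 1/τ), the pole is at -1/τ = -0.08333, so τ = 1/0.08333 = 12 s.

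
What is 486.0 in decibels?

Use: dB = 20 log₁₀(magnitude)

dB = 20 log₁₀(486.0) = 53.7 dB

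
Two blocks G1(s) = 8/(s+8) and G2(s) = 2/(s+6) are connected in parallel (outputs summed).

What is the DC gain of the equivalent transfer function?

Parallel: G_eq = G1 + G2. DC gain = G1(0) + G2(0) = 8/8 + 2/6 = 1 + 0.3333 = 1.3333.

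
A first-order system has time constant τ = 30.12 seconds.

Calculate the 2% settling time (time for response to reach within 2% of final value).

For first-order system, 2% settling time ≈ 4τ = 4 × 30.12 = 120.48 s.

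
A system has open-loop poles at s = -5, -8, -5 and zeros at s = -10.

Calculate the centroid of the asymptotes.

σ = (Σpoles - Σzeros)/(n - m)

σ = (Σpoles - Σzeros)/(n - m) = (-18 - (-10))/(3 - 1) = -8/2 = -4.0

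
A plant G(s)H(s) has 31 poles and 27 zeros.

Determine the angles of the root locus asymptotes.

n - m = 31 - 27 = 4. Angles: θk = (2k + 1)·180°/4 = 45°, 135°, 225°, 315°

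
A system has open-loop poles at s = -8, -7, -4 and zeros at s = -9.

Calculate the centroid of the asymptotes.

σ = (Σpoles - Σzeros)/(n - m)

σ = (Σpoles - Σzeros)/(n - m) = (-19 - (-9))/(3 - 1) = -10/2 = -5.0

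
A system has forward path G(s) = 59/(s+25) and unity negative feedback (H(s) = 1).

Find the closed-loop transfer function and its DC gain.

T(s) = G/(1+GH) = [59/(s+25)] / [1 + 59/(s+25)] = 59/(s+25+59) = 59/(s+84). DC gain = 59/84 = 0.7024.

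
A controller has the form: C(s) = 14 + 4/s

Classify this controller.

This is a Proportional-Integral (PI) controller.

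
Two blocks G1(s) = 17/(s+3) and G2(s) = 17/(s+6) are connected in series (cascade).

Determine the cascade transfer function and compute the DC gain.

Series: multiply transfer functions. G_eq = 17/(s+3) × 17/(s+6) = 289/((s+3)(s+6)). DC gain = 289/(3×6) = 16.0556.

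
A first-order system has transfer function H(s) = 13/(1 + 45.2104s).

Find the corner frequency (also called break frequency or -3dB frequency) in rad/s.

Corner frequency = 1/τ = 1/45.2104 = 0.022 rad/s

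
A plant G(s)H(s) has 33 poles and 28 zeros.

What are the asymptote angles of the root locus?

n - m = 33 - 28 = 5. Angles: θk = (2k + 1)·180°/5 = 36°, 108°, 180°, 252°, 324°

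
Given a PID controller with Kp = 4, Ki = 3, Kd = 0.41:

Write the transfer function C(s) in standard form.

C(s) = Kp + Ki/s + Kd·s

Substituting values: C(s) = 4 + 3/s + 0.41s = (0.41s² + 4s + 3)/s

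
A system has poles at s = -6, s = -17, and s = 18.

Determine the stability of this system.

Pole(s) at s = 18 are not in the left half-plane. System is unstable.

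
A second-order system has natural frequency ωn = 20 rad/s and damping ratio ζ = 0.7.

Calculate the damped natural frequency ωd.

ωd = ωn√(1 - ζ²) = 20√(1 - 0.7²) = 14.28 rad/s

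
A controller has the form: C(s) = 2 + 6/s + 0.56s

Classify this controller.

This is a Proportional-Integral-Derivative (PID) controller.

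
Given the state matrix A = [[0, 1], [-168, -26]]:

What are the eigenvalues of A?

det(A - λI) = λ² - (-26)λ + 168 = (λ - (-12))(λ - (-14)). Eigenvalues: -12, -14.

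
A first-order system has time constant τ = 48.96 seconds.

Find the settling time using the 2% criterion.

For first-order system, 2% settling time ≈ 4τ = 4 × 48.96 = 195.84 s.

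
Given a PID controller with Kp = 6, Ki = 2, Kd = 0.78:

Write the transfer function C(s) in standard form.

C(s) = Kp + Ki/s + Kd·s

Substituting values: C(s) = 6 + 2/s + 0.78s = (0.78s² + 6s + 2)/s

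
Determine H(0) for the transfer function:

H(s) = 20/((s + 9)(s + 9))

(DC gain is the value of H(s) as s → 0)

DC gain = H(0) = 20/(9 × 9) = 20/81 = 0.2469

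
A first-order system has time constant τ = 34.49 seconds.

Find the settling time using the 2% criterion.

For first-order system, 2% settling time ≈ 4τ = 4 × 34.49 = 137.96 s.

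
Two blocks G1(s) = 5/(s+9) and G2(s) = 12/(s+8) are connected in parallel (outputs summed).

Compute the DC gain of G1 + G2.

Parallel: G_eq = G1 + G2. DC gain = G1(0) + G2(0) = 5/9 + 12/8 = 0.5556 + 1.5 = 2.0556.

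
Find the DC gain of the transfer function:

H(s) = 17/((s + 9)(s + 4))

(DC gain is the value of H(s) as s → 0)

DC gain = H(0) = 17/(9 × 4) = 17/36 = 0.4722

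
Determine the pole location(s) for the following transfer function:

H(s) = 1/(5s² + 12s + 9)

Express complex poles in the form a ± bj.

Discriminant = 12² - 4×5×9 = 144 - 180 = -36 < 0, so the poles are a complex conjugate pair s = (-12 ± j√36)/(2×5). Real part = -12/(2×5) = -12/10 = -1.2; imaginary part = ±√36/(2×5) = 6/10 = 0.6. Poles: s = -1.2 ± 0.6j.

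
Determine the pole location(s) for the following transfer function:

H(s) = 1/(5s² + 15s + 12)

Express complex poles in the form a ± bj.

Discriminant = 15² - 4×5×12 = 225 - 240 = -15 < 0, so the poles are a complex conjugate pair s = (-15 ± j√15)/(2×5). Real part = -15/(2×5) = -15/10 = -1.5; imaginary part = ±√15/(2×5) ≈ 0.3873. Poles: s = -1.5 ± 0.3873j.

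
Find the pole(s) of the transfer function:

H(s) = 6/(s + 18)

Pole is where denominator = 0: s + 18 = 0, so s = -18.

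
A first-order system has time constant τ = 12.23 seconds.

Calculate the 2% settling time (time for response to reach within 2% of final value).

For first-order system, 2% settling time ≈ 4τ = 4 × 12.23 = 48.92 s.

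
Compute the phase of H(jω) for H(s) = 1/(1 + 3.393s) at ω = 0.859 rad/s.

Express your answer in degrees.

Phase = -arctan(ωτ) = -arctan(0.859 × 3.393) = -71.1°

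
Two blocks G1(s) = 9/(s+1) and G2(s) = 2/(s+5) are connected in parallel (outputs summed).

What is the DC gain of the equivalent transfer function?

Parallel: G_eq = G1 + G2. DC gain = G1(0) + G2(0) = 9/1 + 2/5 = 9 + 0.4 = 9.4.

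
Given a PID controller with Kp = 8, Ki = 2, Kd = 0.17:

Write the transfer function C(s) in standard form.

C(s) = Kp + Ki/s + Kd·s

Substituting values: C(s) = 8 + 2/s + 0.17s = (0.17s² + 8s + 2)/s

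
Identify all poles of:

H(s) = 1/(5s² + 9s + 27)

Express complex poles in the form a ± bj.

Discriminant = 9² - 4×5×27 = 81 - 540 = -459 < 0, so the poles are a complex conjugate pair s = (-9 ± j√459)/(2×5). Real part = -9/(2×5) = -9/10 = -0.9; imaginary part = ±√459/(2×5) ≈ 2.1424. Poles: s = -0.9 ± 2.1424j.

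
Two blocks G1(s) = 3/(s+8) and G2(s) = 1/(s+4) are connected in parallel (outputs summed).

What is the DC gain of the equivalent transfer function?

Parallel: G_eq = G1 + G2. DC gain = G1(0) + G2(0) = 3/8 + 1/4 = 0.375 + 0.25 = 0.625.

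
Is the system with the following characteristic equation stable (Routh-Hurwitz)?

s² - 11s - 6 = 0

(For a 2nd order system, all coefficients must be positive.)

Coefficients: 1, -11, -6. b=-11, c=-6 not positive, so system is unstable.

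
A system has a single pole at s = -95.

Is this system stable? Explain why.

Pole at s = -95 is in the left half-plane. Stable.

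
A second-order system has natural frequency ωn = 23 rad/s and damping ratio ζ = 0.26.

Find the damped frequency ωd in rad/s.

ωd = ωn√(1 - ζ²) = 23√(1 - 0.26²) = 22.21 rad/s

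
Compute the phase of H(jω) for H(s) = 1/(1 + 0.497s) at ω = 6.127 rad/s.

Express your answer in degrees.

Phase = -arctan(ωτ) = -arctan(6.127 × 0.497) = -71.8°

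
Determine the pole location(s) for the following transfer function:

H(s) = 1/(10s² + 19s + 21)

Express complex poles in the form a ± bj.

Discriminant = 19² - 4×10×21 = 361 - 840 = -479 < 0, so the poles are a complex conjugate pair s = (-19 ± j√479)/(2×10). Real part = -19/(2×10) = -19/20 = -0.95; imaginary part = ±√479/(2×10) ≈ 1.0943. Poles: s = -0.95 ± 1.0943j.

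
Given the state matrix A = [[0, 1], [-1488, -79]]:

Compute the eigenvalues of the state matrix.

det(A - λI) = λ² - (-79)λ + 1488 = (λ - (-48))(λ - (-31)). Eigenvalues: -48, -31.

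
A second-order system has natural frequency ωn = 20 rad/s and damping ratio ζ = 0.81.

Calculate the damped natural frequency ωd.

ωd = ωn√(1 - ζ²) = 20√(1 - 0.81²) = 11.73 rad/s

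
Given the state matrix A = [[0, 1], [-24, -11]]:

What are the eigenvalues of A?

det(A - λI) = λ² - (-11)λ + 24 = (λ - (-8))(λ - (-3)). Eigenvalues: -8, -3.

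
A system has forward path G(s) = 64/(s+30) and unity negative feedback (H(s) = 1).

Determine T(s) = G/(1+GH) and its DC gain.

T(s) = G/(1+GH) = [64/(s+30)] / [1 + 64/(s+30)] = 64/(s+30+64) = 64/(s+94). DC gain = 64/94 = 0.6809.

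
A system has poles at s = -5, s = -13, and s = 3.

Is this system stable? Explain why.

Pole(s) at s = 3 are not in the left half-plane. System is unstable.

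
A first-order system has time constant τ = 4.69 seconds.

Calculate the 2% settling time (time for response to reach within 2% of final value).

For first-order system, 2% settling time ≈ 4τ = 4 × 4.69 = 18.76 s.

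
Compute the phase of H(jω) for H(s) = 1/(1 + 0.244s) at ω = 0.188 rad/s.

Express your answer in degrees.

Phase = -arctan(ωτ) = -arctan(0.188 × 0.244) = -2.6°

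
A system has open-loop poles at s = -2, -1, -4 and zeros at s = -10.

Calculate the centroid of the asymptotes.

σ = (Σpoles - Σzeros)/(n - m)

σ = (Σpoles - Σzeros)/(n - m) = (-7 - (-10))/(3 - 1) = 3/2 = 1.5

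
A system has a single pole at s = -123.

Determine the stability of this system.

Pole at s = -123 is in the left half-plane. Stable.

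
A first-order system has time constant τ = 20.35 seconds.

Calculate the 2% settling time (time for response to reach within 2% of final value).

For first-order system, 2% settling time ≈ 4τ = 4 × 20.35 = 81.4 s.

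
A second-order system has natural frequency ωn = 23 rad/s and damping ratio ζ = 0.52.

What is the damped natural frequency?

ωd = ωn√(1 - ζ²) = 23√(1 - 0.52²) = 19.65 rad/s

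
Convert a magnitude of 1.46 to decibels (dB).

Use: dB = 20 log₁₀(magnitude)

dB = 20 log₁₀(1.46) = 3.3 dB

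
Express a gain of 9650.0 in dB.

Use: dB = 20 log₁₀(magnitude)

dB = 20 log₁₀(9650.0) = 79.7 dB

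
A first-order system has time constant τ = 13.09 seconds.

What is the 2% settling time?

For first-order system, 2% settling time ≈ 4τ = 4 × 13.09 = 52.36 s.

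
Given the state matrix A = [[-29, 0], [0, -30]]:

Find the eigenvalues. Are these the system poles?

For diagonal matrix, eigenvalues are diagonal entries: λ₁ = -29, λ₂ = -30. Eigenvalues of A = system poles.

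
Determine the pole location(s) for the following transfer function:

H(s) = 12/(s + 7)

Pole is where denominator = 0: s + 7 = 0, so s = -7.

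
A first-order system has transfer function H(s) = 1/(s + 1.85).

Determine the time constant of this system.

For H(s) = 1/(s + 1/τ), the pole is at -1/τ = -1.85, so τ = 1/1.85 = 0.5405 s.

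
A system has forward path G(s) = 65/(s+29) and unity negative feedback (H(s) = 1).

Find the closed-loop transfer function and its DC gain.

T(s) = G/(1+GH) = [65/(s+29)] / [1 + 65/(s+29)] = 65/(s+29+65) = 65/(s+94). DC gain = 65/94 = 0.6915.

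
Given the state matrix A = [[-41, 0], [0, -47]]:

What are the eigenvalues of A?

For diagonal matrix, eigenvalues are diagonal entries: λ₁ = -41, λ₂ = -47.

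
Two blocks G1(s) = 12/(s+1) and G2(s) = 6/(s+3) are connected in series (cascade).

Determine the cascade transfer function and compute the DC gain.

Series: multiply transfer functions. G_eq = 12/(s+1) × 6/(s+3) = 72/((s+1)(s+3)). DC gain = 72/(1×3) = 24.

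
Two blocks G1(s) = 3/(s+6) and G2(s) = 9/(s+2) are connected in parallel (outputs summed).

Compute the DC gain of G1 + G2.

Parallel: G_eq = G1 + G2. DC gain = G1(0) + G2(0) = 3/6 + 9/2 = 0.5 + 4.5 = 5.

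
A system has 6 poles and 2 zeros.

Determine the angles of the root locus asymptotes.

n - m = 6 - 2 = 4. Angles: θk = (2k + 1)·180°/4 = 45°, 135°, 225°, 315°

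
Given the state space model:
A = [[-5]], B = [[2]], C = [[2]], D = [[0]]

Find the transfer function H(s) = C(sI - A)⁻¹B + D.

(sI - A)⁻¹ = 1/(s + 5). H(s) = 2 × 2/(s + 5) + 0 = 4/(s + 5).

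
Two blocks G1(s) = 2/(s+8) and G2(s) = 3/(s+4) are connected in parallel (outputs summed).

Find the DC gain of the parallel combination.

Parallel: G_eq = G1 + G2. DC gain = G1(0) + G2(0) = 2/8 + 3/4 = 0.25 + 0.75 = 1.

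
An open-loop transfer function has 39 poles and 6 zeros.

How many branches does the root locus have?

Root locus has n branches where n = number of poles = 39.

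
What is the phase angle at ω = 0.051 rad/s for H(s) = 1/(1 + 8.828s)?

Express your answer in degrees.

Phase = -arctan(ωτ) = -arctan(0.051 × 8.828) = -24.2°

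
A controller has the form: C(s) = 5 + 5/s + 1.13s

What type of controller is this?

This is a Proportional-Integral-Derivative (PID) controller.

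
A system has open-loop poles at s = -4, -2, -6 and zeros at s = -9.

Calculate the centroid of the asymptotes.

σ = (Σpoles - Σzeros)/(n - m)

σ = (Σpoles - Σzeros)/(n - m) = (-12 - (-9))/(3 - 1) = -3/2 = -1.5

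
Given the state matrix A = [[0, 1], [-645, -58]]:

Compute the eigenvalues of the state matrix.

det(A - λI) = λ² - (-58)λ + 645 = (λ - (-43))(λ - (-15)). Eigenvalues: -43, -15.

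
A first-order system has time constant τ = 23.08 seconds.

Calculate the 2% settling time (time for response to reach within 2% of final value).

For first-order system, 2% settling time ≈ 4τ = 4 × 23.08 = 92.32 s.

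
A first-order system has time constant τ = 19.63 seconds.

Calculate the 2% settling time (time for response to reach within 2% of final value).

For first-order system, 2% settling time ≈ 4τ = 4 × 19.63 = 78.52 s.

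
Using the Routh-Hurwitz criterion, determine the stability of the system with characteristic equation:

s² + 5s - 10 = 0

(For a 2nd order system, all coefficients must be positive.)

Coefficients: 1, 5, -10. c=-10 not positive, so system is unstable.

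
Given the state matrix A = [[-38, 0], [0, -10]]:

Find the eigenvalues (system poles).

For diagonal matrix, eigenvalues are diagonal entries: λ₁ = -38, λ₂ = -10.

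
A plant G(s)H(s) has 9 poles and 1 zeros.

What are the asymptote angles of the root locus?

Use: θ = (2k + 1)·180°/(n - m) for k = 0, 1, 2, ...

n - m = 9 - 1 = 8. Angles: θk = (2k + 1)·180°/8 = 22.5°, 67.5°, 112.5°, 157.5°, 202.5°, 247.5°, 292.5°, 337.5°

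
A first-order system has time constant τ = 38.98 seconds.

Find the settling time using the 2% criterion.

For first-order system, 2% settling time ≈ 4τ = 4 × 38.98 = 155.92 s.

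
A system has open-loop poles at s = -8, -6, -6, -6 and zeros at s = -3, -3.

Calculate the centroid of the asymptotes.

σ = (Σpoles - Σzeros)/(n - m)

σ = (Σpoles - Σzeros)/(n - m) = (-26 - (-6))/(4 - 2) = -20/2 = -10.0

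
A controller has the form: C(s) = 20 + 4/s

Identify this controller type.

This is a Proportional-Integral (PI) controller.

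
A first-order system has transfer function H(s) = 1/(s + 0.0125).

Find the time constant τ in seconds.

For H(s) = 1/(s + 1/τ), the pole is at -1/τ = -0.0125, so τ = 1/0.0125 = 80 s.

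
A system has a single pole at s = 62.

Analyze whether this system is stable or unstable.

Pole at s = 62 is in the right half-plane. Unstable.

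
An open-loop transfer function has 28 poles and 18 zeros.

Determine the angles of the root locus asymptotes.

n - m = 28 - 18 = 10. Angles: θk = (2k + 1)·180°/10 = 18°, 54°, 90°, 126°, 162°, 198°, 234°, 270°, 306°, 342°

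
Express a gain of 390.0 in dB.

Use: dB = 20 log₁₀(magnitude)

dB = 20 log₁₀(390.0) = 51.8 dB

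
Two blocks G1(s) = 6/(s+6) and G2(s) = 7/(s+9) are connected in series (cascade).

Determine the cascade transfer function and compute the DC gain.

Series: multiply transfer functions. G_eq = 6/(s+6) × 7/(s+9) = 42/((s+6)(s+9)). DC gain = 42/(6×9) = 0.7778.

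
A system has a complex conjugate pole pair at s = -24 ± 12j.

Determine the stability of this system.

Real part of poles is -24 (< 0, left half-plane). Stable.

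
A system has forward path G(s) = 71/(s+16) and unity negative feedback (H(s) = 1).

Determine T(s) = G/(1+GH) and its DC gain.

T(s) = G/(1+GH) = [71/(s+16)] / [1 + 71/(s+16)] = 71/(s+16+71) = 71/(s+87). DC gain = 71/87 = 0.8161.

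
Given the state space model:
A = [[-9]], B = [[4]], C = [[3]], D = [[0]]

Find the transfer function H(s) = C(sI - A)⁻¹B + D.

(sI - A)⁻¹ = 1/(s + 9). H(s) = 3 × 4/(s + 9) + 0 = 12/(s + 9).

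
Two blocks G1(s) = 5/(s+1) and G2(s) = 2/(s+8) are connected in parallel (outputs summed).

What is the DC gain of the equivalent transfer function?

Parallel: G_eq = G1 + G2. DC gain = G1(0) + G2(0) = 5/1 + 2/8 = 5 + 0.25 = 5.25.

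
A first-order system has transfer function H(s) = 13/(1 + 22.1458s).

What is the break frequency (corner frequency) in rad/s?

Corner frequency = 1/τ = 1/22.1458 = 0.045 rad/s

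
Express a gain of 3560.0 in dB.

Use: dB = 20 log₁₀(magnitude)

dB = 20 log₁₀(3560.0) = 71.0 dB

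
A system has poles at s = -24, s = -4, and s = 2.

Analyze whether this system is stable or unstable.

Pole(s) at s = 2 are not in the left half-plane. System is unstable.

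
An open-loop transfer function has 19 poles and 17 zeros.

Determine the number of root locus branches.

Root locus has n branches where n = number of poles = 19.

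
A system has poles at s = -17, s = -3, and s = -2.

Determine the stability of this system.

All poles are in the left half-plane. System is stable.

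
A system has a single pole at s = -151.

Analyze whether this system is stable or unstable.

Pole at s = -151 is in the left half-plane. Stable.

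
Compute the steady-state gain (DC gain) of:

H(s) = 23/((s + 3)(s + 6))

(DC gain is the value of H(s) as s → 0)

DC gain = H(0) = 23/(3 × 6) = 23/18 = 1.2778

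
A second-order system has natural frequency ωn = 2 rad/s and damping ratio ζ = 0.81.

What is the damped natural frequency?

ωd = ωn√(1 - ζ²) = 2√(1 - 0.81²) = 1.17 rad/s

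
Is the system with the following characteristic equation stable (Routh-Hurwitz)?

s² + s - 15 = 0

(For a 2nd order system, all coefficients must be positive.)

Coefficients: 1, 1, -15. c=-15 not positive, so system is unstable.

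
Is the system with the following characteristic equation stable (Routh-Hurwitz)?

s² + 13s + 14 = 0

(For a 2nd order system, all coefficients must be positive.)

Coefficients: 1, 13, 14. All positive, so system is stable.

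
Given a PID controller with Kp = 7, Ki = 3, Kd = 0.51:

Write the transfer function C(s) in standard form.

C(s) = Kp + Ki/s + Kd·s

Substituting values: C(s) = 7 + 3/s + 0.51s = (0.51s² + 7s + 3)/s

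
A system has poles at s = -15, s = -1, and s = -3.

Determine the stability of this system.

All poles are in the left half-plane. System is stable.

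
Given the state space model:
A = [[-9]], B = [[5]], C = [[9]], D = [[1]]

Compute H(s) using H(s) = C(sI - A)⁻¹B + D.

(sI - A)⁻¹ = 1/(s + 9). H(s) = 9×5/(s + 9) + 1 = (s + 54)/(s + 9).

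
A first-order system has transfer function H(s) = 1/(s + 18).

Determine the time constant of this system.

For H(s) = 1/(s + 1/τ), the pole is at -1/τ = -18, so τ = 1/18 = 0.0556 s.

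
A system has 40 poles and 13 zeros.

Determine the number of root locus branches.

Root locus has n branches where n = number of poles = 40.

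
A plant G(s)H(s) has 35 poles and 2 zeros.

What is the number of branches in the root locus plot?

Root locus has n branches where n = number of poles = 35.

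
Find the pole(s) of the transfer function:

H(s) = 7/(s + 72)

Pole is where denominator = 0: s + 72 = 0, so s = -72.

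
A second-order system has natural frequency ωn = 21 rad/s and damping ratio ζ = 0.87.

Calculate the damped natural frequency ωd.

ωd = ωn√(1 - ζ²) = 21√(1 - 0.87²) = 10.35 rad/s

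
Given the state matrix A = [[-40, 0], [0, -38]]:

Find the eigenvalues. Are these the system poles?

For diagonal matrix, eigenvalues are diagonal entries: λ₁ = -40, λ₂ = -38. Eigenvalues of A = system poles.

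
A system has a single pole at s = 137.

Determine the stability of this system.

Pole at s = 137 is in the right half-plane. Unstable.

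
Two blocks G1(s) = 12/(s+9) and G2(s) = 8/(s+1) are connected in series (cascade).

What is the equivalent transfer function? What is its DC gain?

Series: multiply transfer functions. G_eq = 12/(s+9) × 8/(s+1) = 96/((s+9)(s+1)). DC gain = 96/(9×1) = 10.6667.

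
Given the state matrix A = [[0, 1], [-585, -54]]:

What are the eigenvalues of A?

det(A - λI) = λ² - (-54)λ + 585 = (λ - (-15))(λ - (-39)). Eigenvalues: -15, -39.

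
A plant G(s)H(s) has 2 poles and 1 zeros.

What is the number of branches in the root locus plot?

Root locus has n branches where n = number of poles = 2.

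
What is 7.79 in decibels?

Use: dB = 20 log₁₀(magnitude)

dB = 20 log₁₀(7.79) = 17.8 dB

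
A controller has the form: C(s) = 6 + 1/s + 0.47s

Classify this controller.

This is a Proportional-Integral-Derivative (PID) controller.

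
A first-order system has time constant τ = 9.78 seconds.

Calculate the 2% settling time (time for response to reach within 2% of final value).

For first-order system, 2% settling time ≈ 4τ = 4 × 9.78 = 39.12 s.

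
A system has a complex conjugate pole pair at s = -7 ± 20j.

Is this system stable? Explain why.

Real part of poles is -7 (< 0, left half-plane). Stable.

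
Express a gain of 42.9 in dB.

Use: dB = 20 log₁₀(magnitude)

dB = 20 log₁₀(42.9) = 32.6 dB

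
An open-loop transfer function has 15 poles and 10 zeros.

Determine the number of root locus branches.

Root locus has n branches where n = number of poles = 15.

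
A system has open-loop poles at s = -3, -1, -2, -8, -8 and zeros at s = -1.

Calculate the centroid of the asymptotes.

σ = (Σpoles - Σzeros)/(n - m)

σ = (Σpoles - Σzeros)/(n - m) = (-22 - (-1))/(5 - 1) = -21/4 = -5.25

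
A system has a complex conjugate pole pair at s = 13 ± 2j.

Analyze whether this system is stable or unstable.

Real part of poles is 13 (> 0, right half-plane). Unstable.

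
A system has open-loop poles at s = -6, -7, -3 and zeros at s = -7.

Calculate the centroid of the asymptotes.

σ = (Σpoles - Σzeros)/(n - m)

σ = (Σpoles - Σzeros)/(n - m) = (-16 - (-7))/(3 - 1) = -9/2 = -4.5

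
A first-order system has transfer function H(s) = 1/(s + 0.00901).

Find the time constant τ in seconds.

For H(s) = 1/(s + 1/τ), the pole is at -1/τ = -0.00901, so τ = 1/0.00901 = 111 s.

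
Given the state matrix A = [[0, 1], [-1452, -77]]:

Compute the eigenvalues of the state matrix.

det(A - λI) = λ² - (-77)λ + 1452 = (λ - (-44))(λ - (-33)). Eigenvalues: -44, -33.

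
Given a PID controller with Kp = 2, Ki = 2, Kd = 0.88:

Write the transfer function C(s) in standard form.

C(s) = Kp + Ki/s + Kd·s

Substituting values: C(s) = 2 + 2/s + 0.88s = (0.88s² + 2s + 2)/s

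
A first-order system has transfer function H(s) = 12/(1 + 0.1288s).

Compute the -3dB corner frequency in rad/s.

Corner frequency = 1/τ = 1/0.1288 = 7.764 rad/s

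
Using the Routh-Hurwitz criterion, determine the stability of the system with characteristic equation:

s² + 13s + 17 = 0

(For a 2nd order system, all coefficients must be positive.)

Coefficients: 1, 13, 17. All positive, so system is stable.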